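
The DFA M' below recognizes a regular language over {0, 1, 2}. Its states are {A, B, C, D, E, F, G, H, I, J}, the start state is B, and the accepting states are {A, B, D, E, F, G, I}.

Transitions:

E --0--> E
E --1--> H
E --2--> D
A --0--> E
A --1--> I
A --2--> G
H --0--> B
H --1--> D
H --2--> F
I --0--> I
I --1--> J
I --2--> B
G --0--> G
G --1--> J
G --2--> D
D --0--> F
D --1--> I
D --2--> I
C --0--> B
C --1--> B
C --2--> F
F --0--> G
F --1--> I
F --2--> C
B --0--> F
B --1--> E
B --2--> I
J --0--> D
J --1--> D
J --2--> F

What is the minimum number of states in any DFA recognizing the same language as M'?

4

First remove the unreachable states {A}; 9 states remain.
Initial partition by acceptance: {B,D,E,F,G,I} | {C,H,J}.
Split {B,D,E,F,G,I} by δ(·,1) → {B,D,F} and {E,G,I}.
On input 0, block {B,D,F} splits into {B,D} and {F}.
Stable partition: {B,D} | {C,H,J} | {E,G,I} | {F} — 4 equivalence classes.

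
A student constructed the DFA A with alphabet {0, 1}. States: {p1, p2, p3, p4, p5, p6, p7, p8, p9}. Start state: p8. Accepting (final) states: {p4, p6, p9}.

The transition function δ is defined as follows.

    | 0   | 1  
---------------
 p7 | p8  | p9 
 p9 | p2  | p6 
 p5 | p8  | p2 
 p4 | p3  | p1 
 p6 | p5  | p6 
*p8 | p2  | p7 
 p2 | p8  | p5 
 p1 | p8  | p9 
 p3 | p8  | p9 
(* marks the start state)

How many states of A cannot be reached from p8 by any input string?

3

Starting at p8 and following transitions, the reachable set is {p2, p5, p6, p7, p8, p9}. That leaves p1, p3, p4 unreachable — 3 in total.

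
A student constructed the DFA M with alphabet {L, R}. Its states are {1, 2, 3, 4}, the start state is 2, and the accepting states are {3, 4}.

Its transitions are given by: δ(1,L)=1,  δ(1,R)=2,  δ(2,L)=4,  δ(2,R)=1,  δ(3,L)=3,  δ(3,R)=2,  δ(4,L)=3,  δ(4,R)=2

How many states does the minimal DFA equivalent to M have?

3

All states are reachable from the start state.
P0 = {3,4} | {1,2}.
Split {1,2} by δ(·,L) → {1} and {2}.
The partition is now stable with 3 blocks: {3,4} | {1} | {2}.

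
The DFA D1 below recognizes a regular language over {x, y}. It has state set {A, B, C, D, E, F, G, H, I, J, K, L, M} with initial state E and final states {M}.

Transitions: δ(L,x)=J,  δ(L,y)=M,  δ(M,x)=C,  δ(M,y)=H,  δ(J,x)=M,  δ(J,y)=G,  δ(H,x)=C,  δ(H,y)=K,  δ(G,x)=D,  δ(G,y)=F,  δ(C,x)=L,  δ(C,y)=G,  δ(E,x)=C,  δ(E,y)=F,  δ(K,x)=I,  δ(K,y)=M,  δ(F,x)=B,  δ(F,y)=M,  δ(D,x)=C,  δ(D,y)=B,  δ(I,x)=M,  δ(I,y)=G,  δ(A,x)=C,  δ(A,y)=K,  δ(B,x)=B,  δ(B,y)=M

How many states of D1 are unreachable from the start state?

1

No path from E leads to A; the other 12 states are all reachable.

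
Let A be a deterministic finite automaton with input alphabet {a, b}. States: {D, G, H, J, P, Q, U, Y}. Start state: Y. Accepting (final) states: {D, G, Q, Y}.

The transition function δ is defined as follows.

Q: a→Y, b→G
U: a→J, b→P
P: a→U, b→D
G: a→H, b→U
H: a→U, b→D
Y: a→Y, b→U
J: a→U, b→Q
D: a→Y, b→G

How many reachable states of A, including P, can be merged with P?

P0 = {D,G,Q,Y} | {H,J,P,U}.
On input a, block {D,G,Q,Y} splits into {D,Q,Y} and {G}.
Refine {D,Q,Y} on symbol b: members go to different blocks, giving {D,Q} and {Y}.
Split {H,J,P,U} by δ(·,b) → {H,J,P} and {U}.
Stable partition: {D,Q} | {H,J,P} | {G} | {Y} | {U} — 5 equivalence classes.
The equivalence class containing P is {H,J,P}, of size 3.

3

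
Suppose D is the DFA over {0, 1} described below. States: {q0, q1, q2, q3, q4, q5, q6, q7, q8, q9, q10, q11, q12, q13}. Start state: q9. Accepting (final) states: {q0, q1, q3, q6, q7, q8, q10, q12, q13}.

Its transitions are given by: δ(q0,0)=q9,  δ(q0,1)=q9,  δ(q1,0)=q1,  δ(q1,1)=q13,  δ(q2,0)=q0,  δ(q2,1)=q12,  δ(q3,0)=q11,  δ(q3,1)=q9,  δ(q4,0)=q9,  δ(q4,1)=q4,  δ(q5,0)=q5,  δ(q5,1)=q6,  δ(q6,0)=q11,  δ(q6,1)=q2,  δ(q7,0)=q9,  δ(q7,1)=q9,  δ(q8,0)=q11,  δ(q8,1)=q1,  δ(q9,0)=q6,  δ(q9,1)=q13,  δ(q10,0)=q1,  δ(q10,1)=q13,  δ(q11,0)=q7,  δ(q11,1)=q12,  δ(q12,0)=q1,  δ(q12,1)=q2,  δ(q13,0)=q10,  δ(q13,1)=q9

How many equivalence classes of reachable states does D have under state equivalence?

4

Reachable states from the start: {q0,q1,q2,q6,q7,q9,q10,q11,q12,q13}. Unreachable: {q3,q4,q5,q8} — drop them.
Initial partition by acceptance: {q0,q1,q6,q7,q10,q12,q13} | {q2,q9,q11}.
Refine {q0,q1,q6,q7,q10,q12,q13} on symbol 0: members go to different blocks, giving {q1,q10,q12,q13} and {q0,q6,q7}.
Split {q1,q10,q12,q13} by δ(·,1) → {q1,q10} and {q12,q13}.
No further refinement is possible. Final partition (4 blocks): {q1,q10} | {q2,q9,q11} | {q0,q6,q7} | {q12,q13}.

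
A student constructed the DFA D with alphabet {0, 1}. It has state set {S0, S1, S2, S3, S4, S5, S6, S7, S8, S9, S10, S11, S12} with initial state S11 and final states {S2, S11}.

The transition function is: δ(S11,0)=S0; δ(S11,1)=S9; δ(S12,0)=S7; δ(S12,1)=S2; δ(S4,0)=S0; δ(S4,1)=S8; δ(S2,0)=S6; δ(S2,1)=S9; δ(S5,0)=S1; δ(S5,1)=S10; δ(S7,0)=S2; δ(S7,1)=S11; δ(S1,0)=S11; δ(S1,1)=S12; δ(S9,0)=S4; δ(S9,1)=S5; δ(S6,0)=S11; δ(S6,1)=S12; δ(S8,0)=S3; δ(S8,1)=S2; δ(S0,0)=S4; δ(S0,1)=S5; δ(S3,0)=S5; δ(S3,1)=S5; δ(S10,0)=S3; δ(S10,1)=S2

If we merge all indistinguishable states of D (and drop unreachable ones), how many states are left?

10

Every state is reachable, so we keep all 13.
Start with accepting vs non-accepting: {S2,S11} | {S0,S1,S3,S4,S5,S6,S7,S8,S9,S10,S12}.
On input 0, block {S0,S1,S3,S4,S5,S6,S7,S8,S9,S10,S12} splits into {S0,S3,S4,S5,S8,S9,S10,S12} and {S1,S6,S7}.
On input 0, block {S2,S11} splits into {S2} and {S11}.
Split {S0,S3,S4,S5,S8,S9,S10,S12} by δ(·,0) → {S0,S3,S4,S8,S9,S10} and {S5,S12}.
Split {S0,S3,S4,S8,S9,S10} by δ(·,0) → {S0,S4,S8,S9,S10} and {S3}.
On input 0, block {S0,S4,S8,S9,S10} splits into {S0,S4,S9} and {S8,S10}.
Refine {S0,S4,S9} on symbol 1: members go to different blocks, giving {S0,S9} and {S4}.
On input 0, block {S1,S6,S7} splits into {S1,S6} and {S7}.
Split {S5,S12} by δ(·,0) → {S5} and {S12}.
The partition is now stable with 10 blocks: {S2} | {S0,S9} | {S1,S6} | {S11} | {S5} | {S3} | {S8,S10} | {S4} | {S7} | {S12}.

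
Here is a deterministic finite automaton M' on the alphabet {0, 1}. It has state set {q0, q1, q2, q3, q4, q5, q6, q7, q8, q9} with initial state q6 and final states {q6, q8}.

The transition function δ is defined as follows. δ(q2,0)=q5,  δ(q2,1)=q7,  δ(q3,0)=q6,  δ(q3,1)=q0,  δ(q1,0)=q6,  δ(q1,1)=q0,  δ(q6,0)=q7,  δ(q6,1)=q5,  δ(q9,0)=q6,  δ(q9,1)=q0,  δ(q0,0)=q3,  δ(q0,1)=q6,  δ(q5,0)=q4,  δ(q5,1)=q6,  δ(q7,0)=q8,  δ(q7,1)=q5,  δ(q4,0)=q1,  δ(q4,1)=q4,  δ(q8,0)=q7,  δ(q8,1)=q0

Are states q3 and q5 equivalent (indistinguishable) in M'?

Reachable states from the start: {q0,q1,q3,q4,q5,q6,q7,q8}. Unreachable: {q2,q9} — drop them.
Initial partition by acceptance: {q6,q8} | {q0,q1,q3,q4,q5,q7}.
Split {q0,q1,q3,q4,q5,q7} by δ(·,0) → {q0,q4,q5} and {q1,q3,q7}.
Split {q0,q4,q5} by δ(·,0) → {q0,q4} and {q5}.
Split {q6,q8} by δ(·,1) → {q6} and {q8}.
Refine {q0,q4} on symbol 1: members go to different blocks, giving {q0} and {q4}.
Refine {q1,q3,q7} on symbol 0: members go to different blocks, giving {q1,q3} and {q7}.
The partition is now stable with 7 blocks: {q6} | {q0} | {q1,q3} | {q5} | {q8} | {q4} | {q7}.
q3 and q5 end up in different blocks, so they are distinguishable. For instance, the string '0' is accepted from only q3.

No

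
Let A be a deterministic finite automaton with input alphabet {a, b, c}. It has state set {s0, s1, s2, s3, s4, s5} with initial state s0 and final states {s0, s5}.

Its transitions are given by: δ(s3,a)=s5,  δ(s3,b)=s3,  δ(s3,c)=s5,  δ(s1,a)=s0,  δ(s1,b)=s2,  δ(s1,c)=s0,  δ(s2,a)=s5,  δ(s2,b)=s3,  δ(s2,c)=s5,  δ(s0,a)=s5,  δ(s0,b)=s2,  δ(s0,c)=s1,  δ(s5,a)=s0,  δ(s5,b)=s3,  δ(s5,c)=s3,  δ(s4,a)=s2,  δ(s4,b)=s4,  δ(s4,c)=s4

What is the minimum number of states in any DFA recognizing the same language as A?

2

First remove the unreachable states {s4}; 5 states remain.
P0 = {s0,s5} | {s1,s2,s3}.
The partition is now stable with 2 blocks: {s0,s5} | {s1,s2,s3}.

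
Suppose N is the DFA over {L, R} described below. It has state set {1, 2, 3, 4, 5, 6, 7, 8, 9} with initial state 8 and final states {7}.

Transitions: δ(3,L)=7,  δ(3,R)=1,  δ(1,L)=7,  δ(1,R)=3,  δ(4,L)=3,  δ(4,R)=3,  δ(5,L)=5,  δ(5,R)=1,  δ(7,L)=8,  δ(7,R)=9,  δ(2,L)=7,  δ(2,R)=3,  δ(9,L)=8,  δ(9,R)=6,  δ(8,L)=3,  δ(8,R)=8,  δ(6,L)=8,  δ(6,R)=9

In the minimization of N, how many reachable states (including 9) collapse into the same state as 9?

2

States {2,4,5} cannot be reached from the start state, so discard them.
Start with accepting vs non-accepting: {7} | {1,3,6,8,9}.
On input L, block {1,3,6,8,9} splits into {6,8,9} and {1,3}.
Split {6,8,9} by δ(·,L) → {6,9} and {8}.
The partition is now stable with 4 blocks: {7} | {6,9} | {1,3} | {8}.
State 9 belongs to the block {6,9}, which has 2 states.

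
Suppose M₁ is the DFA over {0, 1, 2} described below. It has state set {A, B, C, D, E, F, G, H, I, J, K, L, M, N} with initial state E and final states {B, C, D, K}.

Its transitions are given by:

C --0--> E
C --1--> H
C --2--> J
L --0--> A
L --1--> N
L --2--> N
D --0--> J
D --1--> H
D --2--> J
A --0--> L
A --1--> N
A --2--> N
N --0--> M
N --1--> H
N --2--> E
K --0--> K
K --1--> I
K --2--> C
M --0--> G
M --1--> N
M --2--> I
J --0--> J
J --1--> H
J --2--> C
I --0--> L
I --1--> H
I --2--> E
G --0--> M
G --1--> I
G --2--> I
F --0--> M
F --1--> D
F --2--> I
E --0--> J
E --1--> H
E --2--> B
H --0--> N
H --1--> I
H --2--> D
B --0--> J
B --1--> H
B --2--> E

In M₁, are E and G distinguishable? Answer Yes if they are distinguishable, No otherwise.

Yes

First remove the unreachable states {F,K}; 12 states remain.
Initial partition by acceptance: {B,C,D} | {A,E,G,H,I,J,L,M,N}.
On input 2, block {A,E,G,H,I,J,L,M,N} splits into {A,G,I,L,M,N} and {E,H,J}.
Split {A,G,I,L,M,N} by δ(·,1) → {A,G,L,M} and {I,N}.
Refine {E,H,J} on symbol 0: members go to different blocks, giving {E,J} and {H}.
Stable partition: {B,C,D} | {A,G,L,M} | {E,J} | {I,N} | {H} — 5 equivalence classes.
E and G end up in different blocks, so they are distinguishable. For instance, the string '2' is accepted from only E.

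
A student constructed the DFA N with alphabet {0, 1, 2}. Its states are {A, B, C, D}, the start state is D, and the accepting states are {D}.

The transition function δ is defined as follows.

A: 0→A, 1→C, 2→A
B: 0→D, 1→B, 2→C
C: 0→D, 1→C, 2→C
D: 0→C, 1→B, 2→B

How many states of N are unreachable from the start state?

1

BFS from D reaches {B, C, D}; the 1 state(s) A are never visited.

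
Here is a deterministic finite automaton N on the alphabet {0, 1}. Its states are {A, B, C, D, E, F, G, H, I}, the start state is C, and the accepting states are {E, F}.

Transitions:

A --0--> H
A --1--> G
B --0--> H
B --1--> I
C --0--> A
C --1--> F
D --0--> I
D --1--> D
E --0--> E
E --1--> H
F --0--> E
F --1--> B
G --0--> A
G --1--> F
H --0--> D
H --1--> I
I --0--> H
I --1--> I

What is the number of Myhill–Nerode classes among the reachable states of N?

Every state is reachable, so we keep all 9.
Initial partition by acceptance: {E,F} | {A,B,C,D,G,H,I}.
Refine {A,B,C,D,G,H,I} on symbol 1: members go to different blocks, giving {A,B,D,H,I} and {C,G}.
Split {A,B,D,H,I} by δ(·,1) → {B,D,H,I} and {A}.
No further refinement is possible. Final partition (4 blocks): {E,F} | {B,D,H,I} | {C,G} | {A}.

4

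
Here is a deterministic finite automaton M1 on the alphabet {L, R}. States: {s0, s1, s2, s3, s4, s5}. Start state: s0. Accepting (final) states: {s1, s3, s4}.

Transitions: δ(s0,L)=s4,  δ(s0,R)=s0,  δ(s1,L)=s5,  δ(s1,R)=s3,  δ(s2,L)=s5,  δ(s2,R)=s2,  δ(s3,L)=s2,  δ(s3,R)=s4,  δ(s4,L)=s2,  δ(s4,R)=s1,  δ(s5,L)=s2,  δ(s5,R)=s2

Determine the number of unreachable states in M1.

Every one of the 6 states is reachable from s0.

0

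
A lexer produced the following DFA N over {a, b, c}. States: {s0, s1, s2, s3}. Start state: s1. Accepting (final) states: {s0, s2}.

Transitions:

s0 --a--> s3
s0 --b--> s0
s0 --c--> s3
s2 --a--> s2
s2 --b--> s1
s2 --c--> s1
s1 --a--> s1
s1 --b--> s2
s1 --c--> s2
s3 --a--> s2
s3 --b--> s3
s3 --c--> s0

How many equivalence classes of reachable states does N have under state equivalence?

2

Reachable states from the start: {s1,s2}. Unreachable: {s0,s3} — drop them.
Start with accepting vs non-accepting: {s2} | {s1}.
The partition is now stable with 2 blocks: {s2} | {s1}.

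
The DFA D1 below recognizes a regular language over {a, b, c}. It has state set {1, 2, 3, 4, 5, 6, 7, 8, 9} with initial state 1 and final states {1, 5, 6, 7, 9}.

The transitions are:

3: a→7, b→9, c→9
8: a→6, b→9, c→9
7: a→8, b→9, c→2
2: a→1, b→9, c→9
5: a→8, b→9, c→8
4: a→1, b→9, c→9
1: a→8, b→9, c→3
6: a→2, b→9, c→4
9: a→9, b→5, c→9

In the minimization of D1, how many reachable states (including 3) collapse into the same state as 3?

4

P0 = {1,5,6,7,9} | {2,3,4,8}.
Split {1,5,6,7,9} by δ(·,a) → {1,5,6,7} and {9}.
No further refinement is possible. Final partition (3 blocks): {1,5,6,7} | {2,3,4,8} | {9}.
The equivalence class containing 3 is {2,3,4,8}, of size 4.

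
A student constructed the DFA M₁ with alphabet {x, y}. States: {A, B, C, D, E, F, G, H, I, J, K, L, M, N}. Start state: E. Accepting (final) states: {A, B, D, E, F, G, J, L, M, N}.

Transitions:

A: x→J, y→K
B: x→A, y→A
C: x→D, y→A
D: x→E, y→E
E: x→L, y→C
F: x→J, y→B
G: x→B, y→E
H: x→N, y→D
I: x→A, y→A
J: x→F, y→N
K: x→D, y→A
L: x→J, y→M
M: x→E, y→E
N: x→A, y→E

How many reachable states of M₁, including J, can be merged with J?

3

States {G,H,I} cannot be reached from the start state, so discard them.
Initial partition by acceptance: {A,B,D,E,F,J,L,M,N} | {C,K}.
On input y, block {A,B,D,E,F,J,L,M,N} splits into {B,D,F,J,L,M,N} and {A,E}.
On input x, block {B,D,F,J,L,M,N} splits into {B,D,M,N} and {F,J,L}.
Stable partition: {B,D,M,N} | {C,K} | {A,E} | {F,J,L} — 4 equivalence classes.
State J belongs to the block {F,J,L}, which has 3 states.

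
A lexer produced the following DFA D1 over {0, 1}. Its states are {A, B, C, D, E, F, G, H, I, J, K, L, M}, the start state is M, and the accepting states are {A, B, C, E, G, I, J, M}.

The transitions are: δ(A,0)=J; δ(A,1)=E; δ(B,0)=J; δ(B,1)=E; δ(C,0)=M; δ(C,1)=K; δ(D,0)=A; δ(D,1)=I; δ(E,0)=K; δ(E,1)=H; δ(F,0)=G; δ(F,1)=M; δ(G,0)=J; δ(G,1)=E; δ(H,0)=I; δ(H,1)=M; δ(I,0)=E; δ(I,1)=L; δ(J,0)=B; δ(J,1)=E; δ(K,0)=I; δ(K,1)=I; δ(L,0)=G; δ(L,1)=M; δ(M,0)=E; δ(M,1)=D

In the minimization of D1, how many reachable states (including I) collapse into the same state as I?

First remove the unreachable states {C,F}; 11 states remain.
P0 = {A,B,E,G,I,J,M} | {D,H,K,L}.
Refine {A,B,E,G,I,J,M} on symbol 0: members go to different blocks, giving {A,B,G,I,J,M} and {E}.
On input 0, block {A,B,G,I,J,M} splits into {A,B,G,J} and {I,M}.
On input 0, block {D,H,K,L} splits into {D,L} and {H,K}.
The partition is now stable with 5 blocks: {A,B,G,J} | {D,L} | {E} | {I,M} | {H,K}.
State I belongs to the block {I,M}, which has 2 states.

2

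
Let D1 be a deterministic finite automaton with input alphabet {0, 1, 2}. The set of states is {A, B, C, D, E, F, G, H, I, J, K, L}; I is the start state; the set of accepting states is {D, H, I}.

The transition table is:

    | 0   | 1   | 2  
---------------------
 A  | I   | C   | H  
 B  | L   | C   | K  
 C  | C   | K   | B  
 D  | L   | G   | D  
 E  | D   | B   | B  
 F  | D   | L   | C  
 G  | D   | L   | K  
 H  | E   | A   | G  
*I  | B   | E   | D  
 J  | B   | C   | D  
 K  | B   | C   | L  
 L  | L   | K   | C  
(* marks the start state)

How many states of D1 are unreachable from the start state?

No path from I leads to A, F, H, J; the other 8 states are all reachable.

4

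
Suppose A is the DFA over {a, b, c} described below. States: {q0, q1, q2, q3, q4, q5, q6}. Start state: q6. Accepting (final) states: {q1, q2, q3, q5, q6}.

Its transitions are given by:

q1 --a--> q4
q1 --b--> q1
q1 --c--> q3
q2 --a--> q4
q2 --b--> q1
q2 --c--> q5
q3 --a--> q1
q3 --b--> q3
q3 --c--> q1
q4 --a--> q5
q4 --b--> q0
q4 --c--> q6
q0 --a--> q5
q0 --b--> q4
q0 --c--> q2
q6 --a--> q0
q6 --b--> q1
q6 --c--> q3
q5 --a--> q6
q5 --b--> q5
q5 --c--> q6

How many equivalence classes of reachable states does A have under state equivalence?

3

Start with accepting vs non-accepting: {q1,q2,q3,q5,q6} | {q0,q4}.
On input a, block {q1,q2,q3,q5,q6} splits into {q1,q2,q6} and {q3,q5}.
The partition is now stable with 3 blocks: {q1,q2,q6} | {q0,q4} | {q3,q5}.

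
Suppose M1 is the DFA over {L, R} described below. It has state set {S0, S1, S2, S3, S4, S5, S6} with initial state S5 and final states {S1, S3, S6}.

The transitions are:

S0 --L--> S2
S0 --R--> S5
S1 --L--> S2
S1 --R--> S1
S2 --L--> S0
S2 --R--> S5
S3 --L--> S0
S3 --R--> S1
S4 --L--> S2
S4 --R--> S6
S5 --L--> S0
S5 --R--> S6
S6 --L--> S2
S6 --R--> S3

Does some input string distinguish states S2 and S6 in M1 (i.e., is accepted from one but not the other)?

States {S4} cannot be reached from the start state, so discard them.
Initial partition by acceptance: {S1,S3,S6} | {S0,S2,S5}.
On input R, block {S0,S2,S5} splits into {S0,S2} and {S5}.
The partition is now stable with 3 blocks: {S1,S3,S6} | {S0,S2} | {S5}.
S2 and S6 end up in different blocks, so they are distinguishable. For instance, the string 'ε' is accepted from only S6.

Yes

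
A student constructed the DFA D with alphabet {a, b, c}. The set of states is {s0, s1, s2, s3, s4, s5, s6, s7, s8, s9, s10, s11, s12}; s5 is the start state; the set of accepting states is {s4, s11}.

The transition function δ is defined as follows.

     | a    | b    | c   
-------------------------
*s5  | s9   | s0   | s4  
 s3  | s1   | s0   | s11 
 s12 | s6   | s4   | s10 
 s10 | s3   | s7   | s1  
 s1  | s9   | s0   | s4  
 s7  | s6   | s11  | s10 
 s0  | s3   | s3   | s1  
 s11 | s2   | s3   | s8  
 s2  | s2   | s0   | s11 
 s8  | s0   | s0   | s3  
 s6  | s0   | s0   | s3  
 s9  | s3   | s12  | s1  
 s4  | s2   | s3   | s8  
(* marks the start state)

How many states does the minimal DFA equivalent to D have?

8

Initial partition by acceptance: {s4,s11} | {s0,s1,s2,s3,s5,s6,s7,s8,s9,s10,s12}.
On input b, block {s0,s1,s2,s3,s5,s6,s7,s8,s9,s10,s12} splits into {s0,s1,s2,s3,s5,s6,s8,s9,s10} and {s7,s12}.
On input b, block {s0,s1,s2,s3,s5,s6,s8,s9,s10} splits into {s0,s1,s2,s3,s5,s6,s8} and {s9,s10}.
On input a, block {s0,s1,s2,s3,s5,s6,s8} splits into {s0,s2,s3,s6,s8} and {s1,s5}.
Split {s0,s2,s3,s6,s8} by δ(·,a) → {s0,s2,s6,s8} and {s3}.
Split {s0,s2,s6,s8} by δ(·,a) → {s2,s6,s8} and {s0}.
On input a, block {s2,s6,s8} splits into {s6,s8} and {s2}.
No further refinement is possible. Final partition (8 blocks): {s4,s11} | {s6,s8} | {s7,s12} | {s9,s10} | {s1,s5} | {s3} | {s0} | {s2}.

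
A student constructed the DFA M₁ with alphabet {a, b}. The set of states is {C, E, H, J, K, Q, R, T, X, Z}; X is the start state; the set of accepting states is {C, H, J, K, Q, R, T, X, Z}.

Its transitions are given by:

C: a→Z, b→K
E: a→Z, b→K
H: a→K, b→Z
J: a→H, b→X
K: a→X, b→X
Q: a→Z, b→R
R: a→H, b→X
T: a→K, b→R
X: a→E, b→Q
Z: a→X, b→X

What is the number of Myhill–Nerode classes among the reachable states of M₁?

6

Reachable states from the start: {E,H,K,Q,R,X,Z}. Unreachable: {C,J,T} — drop them.
Initial partition by acceptance: {H,K,Q,R,X,Z} | {E}.
Refine {H,K,Q,R,X,Z} on symbol a: members go to different blocks, giving {H,K,Q,R,Z} and {X}.
Refine {H,K,Q,R,Z} on symbol a: members go to different blocks, giving {H,Q,R} and {K,Z}.
Split {H,Q,R} by δ(·,a) → {H,Q} and {R}.
Split {H,Q} by δ(·,b) → {H} and {Q}.
Stable partition: {H} | {E} | {X} | {K,Z} | {R} | {Q} — 6 equivalence classes.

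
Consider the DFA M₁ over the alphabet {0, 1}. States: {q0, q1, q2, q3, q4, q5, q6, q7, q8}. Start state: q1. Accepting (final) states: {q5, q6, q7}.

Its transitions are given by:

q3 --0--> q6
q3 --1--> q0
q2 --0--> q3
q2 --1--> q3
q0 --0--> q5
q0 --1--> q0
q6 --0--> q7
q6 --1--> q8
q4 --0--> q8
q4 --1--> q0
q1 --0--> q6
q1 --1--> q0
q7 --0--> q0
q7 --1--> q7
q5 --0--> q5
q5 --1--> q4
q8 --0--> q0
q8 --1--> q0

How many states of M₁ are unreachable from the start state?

Starting at q1 and following transitions, the reachable set is {q0, q1, q4, q5, q6, q7, q8}. That leaves q2, q3 unreachable — 2 in total.

2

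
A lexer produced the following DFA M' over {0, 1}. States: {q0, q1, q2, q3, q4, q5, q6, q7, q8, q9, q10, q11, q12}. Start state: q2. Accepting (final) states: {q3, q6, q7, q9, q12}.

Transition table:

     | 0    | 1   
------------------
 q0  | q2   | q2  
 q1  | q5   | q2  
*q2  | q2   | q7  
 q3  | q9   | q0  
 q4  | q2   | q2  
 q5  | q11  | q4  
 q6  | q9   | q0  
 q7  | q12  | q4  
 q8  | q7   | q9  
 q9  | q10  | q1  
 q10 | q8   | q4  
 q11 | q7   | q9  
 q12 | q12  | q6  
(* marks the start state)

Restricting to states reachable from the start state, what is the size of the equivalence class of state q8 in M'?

First remove the unreachable states {q3}; 12 states remain.
Start with accepting vs non-accepting: {q6,q7,q9,q12} | {q0,q1,q2,q4,q5,q8,q10,q11}.
Split {q6,q7,q9,q12} by δ(·,0) → {q6,q7,q12} and {q9}.
Refine {q6,q7,q12} on symbol 0: members go to different blocks, giving {q7,q12} and {q6}.
On input 1, block {q7,q12} splits into {q7} and {q12}.
Refine {q0,q1,q2,q4,q5,q8,q10,q11} on symbol 0: members go to different blocks, giving {q0,q1,q2,q4,q5,q10} and {q8,q11}.
Refine {q0,q1,q2,q4,q5,q10} on symbol 0: members go to different blocks, giving {q0,q1,q2,q4} and {q5,q10}.
On input 0, block {q0,q1,q2,q4} splits into {q0,q2,q4} and {q1}.
On input 1, block {q0,q2,q4} splits into {q0,q4} and {q2}.
The partition is now stable with 9 blocks: {q7} | {q0,q4} | {q9} | {q6} | {q12} | {q8,q11} | {q5,q10} | {q1} | {q2}.
The equivalence class containing q8 is {q8,q11}, of size 2.

2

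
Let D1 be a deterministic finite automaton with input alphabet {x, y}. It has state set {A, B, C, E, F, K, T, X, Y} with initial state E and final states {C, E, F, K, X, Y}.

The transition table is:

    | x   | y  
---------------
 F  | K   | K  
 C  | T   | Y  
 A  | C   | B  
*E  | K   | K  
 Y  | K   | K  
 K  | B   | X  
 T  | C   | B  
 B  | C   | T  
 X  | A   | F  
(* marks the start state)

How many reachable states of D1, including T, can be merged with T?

Every state is reachable, so we keep all 9.
Start with accepting vs non-accepting: {C,E,F,K,X,Y} | {A,B,T}.
Refine {C,E,F,K,X,Y} on symbol x: members go to different blocks, giving {C,K,X} and {E,F,Y}.
Refine {C,K,X} on symbol y: members go to different blocks, giving {C,X} and {K}.
The partition is now stable with 4 blocks: {C,X} | {A,B,T} | {E,F,Y} | {K}.
State T belongs to the block {A,B,T}, which has 3 states.

3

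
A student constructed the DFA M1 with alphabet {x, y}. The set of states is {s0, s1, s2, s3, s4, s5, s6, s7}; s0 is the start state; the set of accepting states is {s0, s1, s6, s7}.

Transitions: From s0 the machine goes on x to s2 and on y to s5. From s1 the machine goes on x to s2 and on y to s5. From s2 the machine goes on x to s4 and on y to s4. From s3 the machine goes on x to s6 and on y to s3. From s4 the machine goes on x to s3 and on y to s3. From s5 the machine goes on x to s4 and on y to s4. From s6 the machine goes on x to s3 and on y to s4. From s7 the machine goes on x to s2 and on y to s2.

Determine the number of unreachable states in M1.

2

No path from s0 leads to s1, s7; the other 6 states are all reachable.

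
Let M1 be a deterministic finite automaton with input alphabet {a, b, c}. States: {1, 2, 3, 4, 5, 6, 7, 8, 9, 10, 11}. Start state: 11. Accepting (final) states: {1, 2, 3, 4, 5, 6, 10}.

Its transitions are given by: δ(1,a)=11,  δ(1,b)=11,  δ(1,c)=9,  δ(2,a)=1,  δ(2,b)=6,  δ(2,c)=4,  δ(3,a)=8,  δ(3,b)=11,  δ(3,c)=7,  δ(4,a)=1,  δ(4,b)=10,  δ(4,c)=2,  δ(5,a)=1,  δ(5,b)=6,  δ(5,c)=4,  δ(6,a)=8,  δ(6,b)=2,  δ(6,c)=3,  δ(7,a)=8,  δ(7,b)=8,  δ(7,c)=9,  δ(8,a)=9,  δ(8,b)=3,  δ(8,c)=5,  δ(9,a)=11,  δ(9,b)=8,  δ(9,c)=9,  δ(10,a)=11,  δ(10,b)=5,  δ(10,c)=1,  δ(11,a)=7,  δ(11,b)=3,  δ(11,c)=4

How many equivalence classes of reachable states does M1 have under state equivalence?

Every state is reachable, so we keep all 11.
P0 = {1,2,3,4,5,6,10} | {7,8,9,11}.
Refine {1,2,3,4,5,6,10} on symbol a: members go to different blocks, giving {1,3,6,10} and {2,4,5}.
On input b, block {1,3,6,10} splits into {1,3} and {6,10}.
On input b, block {7,8,9,11} splits into {7,9} and {8,11}.
The partition is now stable with 5 blocks: {1,3} | {7,9} | {2,4,5} | {6,10} | {8,11}.

5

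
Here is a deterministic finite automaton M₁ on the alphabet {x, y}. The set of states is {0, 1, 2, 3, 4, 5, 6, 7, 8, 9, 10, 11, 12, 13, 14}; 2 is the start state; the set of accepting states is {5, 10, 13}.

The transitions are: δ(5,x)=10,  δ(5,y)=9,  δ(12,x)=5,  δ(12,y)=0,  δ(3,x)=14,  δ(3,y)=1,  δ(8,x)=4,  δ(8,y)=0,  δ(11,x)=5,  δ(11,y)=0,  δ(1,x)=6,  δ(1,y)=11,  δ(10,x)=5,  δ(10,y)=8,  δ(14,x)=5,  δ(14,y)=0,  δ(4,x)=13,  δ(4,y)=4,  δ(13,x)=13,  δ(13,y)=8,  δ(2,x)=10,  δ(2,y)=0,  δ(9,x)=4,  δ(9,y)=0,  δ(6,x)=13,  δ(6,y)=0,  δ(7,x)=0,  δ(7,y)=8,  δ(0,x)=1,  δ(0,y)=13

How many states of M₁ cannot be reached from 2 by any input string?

4

BFS from 2 reaches {0, 1, 2, 4, 5, 6, 8, 9, 10, 11, 13}; the 4 state(s) 3, 7, 12, 14 are never visited.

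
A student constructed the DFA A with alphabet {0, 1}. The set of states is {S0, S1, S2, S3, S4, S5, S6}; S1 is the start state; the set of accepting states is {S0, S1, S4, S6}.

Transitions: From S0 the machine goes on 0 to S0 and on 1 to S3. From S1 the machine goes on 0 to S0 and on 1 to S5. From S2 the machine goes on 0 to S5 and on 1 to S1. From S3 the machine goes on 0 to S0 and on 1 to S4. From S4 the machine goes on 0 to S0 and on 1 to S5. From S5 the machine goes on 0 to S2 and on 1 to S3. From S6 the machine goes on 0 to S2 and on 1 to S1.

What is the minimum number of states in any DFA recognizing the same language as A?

States {S6} cannot be reached from the start state, so discard them.
Initial partition by acceptance: {S0,S1,S4} | {S2,S3,S5}.
On input 0, block {S2,S3,S5} splits into {S2,S5} and {S3}.
Refine {S0,S1,S4} on symbol 1: members go to different blocks, giving {S1,S4} and {S0}.
On input 1, block {S2,S5} splits into {S2} and {S5}.
Stable partition: {S1,S4} | {S2} | {S3} | {S0} | {S5} — 5 equivalence classes.

5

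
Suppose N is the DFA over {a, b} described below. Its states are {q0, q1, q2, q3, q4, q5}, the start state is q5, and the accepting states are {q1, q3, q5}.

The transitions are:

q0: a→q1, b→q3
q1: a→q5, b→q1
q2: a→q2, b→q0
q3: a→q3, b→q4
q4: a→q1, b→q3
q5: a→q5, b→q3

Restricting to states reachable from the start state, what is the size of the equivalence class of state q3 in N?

1

First remove the unreachable states {q0,q2}; 4 states remain.
Start with accepting vs non-accepting: {q1,q3,q5} | {q4}.
On input b, block {q1,q3,q5} splits into {q1,q5} and {q3}.
Refine {q1,q5} on symbol b: members go to different blocks, giving {q1} and {q5}.
Stable partition: {q1} | {q4} | {q3} | {q5} — 4 equivalence classes.
State q3 belongs to the block {q3}, which has 1 states.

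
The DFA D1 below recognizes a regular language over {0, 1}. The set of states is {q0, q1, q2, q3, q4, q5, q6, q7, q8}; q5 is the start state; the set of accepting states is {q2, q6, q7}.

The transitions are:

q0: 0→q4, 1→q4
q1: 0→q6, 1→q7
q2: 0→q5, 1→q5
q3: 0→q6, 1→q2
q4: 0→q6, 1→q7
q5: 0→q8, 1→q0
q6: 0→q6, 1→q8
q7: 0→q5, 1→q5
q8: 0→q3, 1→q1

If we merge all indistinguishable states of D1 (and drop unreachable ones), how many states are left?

5

Every state is reachable, so we keep all 9.
P0 = {q2,q6,q7} | {q0,q1,q3,q4,q5,q8}.
On input 0, block {q2,q6,q7} splits into {q2,q7} and {q6}.
Refine {q0,q1,q3,q4,q5,q8} on symbol 0: members go to different blocks, giving {q0,q5,q8} and {q1,q3,q4}.
Split {q0,q5,q8} by δ(·,0) → {q0,q8} and {q5}.
Stable partition: {q2,q7} | {q0,q8} | {q6} | {q1,q3,q4} | {q5} — 5 equivalence classes.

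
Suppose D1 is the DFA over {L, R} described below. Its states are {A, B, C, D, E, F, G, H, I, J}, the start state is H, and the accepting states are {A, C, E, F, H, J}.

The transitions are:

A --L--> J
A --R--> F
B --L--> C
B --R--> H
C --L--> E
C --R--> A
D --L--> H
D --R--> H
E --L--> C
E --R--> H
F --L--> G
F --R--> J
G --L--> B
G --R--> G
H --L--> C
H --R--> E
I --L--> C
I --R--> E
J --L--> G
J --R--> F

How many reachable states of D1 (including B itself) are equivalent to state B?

1

States {D,I} cannot be reached from the start state, so discard them.
Start with accepting vs non-accepting: {A,C,E,F,H,J} | {B,G}.
On input L, block {A,C,E,F,H,J} splits into {A,C,E,H} and {F,J}.
Refine {A,C,E,H} on symbol L: members go to different blocks, giving {C,E,H} and {A}.
On input R, block {C,E,H} splits into {E,H} and {C}.
On input L, block {B,G} splits into {B} and {G}.
No further refinement is possible. Final partition (6 blocks): {E,H} | {B} | {F,J} | {A} | {C} | {G}.
The equivalence class containing B is {B}, of size 1.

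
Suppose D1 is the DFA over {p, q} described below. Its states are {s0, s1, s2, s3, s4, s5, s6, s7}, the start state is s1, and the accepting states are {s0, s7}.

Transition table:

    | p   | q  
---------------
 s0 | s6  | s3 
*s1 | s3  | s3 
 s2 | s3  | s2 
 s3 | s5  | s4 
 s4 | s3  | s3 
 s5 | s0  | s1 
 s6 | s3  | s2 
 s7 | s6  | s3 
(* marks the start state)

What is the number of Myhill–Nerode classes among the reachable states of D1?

First remove the unreachable states {s7}; 7 states remain.
Initial partition by acceptance: {s0} | {s1,s2,s3,s4,s5,s6}.
Split {s1,s2,s3,s4,s5,s6} by δ(·,p) → {s1,s2,s3,s4,s6} and {s5}.
Refine {s1,s2,s3,s4,s6} on symbol p: members go to different blocks, giving {s1,s2,s4,s6} and {s3}.
On input q, block {s1,s2,s4,s6} splits into {s1,s4} and {s2,s6}.
Stable partition: {s0} | {s1,s4} | {s5} | {s3} | {s2,s6} — 5 equivalence classes.

5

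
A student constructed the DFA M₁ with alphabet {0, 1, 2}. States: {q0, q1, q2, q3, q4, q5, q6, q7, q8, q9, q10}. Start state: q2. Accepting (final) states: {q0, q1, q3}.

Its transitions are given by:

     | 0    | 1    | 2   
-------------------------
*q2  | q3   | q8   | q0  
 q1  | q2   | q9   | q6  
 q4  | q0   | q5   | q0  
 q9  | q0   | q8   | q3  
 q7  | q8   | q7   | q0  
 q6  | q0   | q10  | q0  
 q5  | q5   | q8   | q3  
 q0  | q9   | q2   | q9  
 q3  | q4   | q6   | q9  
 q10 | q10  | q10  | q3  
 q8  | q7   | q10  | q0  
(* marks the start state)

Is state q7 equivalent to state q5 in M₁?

States {q1} cannot be reached from the start state, so discard them.
Initial partition by acceptance: {q0,q3} | {q2,q4,q5,q6,q7,q8,q9,q10}.
Refine {q2,q4,q5,q6,q7,q8,q9,q10} on symbol 0: members go to different blocks, giving {q2,q4,q6,q9} and {q5,q7,q8,q10}.
No further refinement is possible. Final partition (3 blocks): {q0,q3} | {q2,q4,q6,q9} | {q5,q7,q8,q10}.
q7 and q5 lie in the same block of the stable partition, so they are equivalent — no string distinguishes them.

Yes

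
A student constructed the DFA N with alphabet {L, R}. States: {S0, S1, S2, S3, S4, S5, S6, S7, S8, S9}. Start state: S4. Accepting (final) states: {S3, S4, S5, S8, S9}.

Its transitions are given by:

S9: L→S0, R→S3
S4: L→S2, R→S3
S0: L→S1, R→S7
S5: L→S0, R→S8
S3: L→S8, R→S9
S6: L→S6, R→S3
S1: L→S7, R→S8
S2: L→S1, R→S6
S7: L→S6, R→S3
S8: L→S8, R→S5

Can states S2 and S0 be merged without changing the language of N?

Yes

Every state is reachable, so we keep all 10.
Start with accepting vs non-accepting: {S3,S4,S5,S8,S9} | {S0,S1,S2,S6,S7}.
Refine {S3,S4,S5,S8,S9} on symbol L: members go to different blocks, giving {S4,S5,S9} and {S3,S8}.
Split {S0,S1,S2,S6,S7} by δ(·,R) → {S1,S6,S7} and {S0,S2}.
No further refinement is possible. Final partition (4 blocks): {S4,S5,S9} | {S1,S6,S7} | {S3,S8} | {S0,S2}.
S2 and S0 lie in the same block of the stable partition, so they are equivalent — no string distinguishes them.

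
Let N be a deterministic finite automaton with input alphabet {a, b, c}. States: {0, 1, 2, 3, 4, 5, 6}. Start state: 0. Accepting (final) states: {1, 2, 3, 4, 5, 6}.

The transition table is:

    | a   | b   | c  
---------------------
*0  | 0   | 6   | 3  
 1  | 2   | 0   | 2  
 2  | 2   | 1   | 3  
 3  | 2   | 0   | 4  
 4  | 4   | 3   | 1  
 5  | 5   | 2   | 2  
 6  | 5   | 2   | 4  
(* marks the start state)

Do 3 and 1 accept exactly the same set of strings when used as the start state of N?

Every state is reachable, so we keep all 7.
Initial partition by acceptance: {1,2,3,4,5,6} | {0}.
Refine {1,2,3,4,5,6} on symbol b: members go to different blocks, giving {2,4,5,6} and {1,3}.
Split {2,4,5,6} by δ(·,b) → {2,4} and {5,6}.
The partition is now stable with 4 blocks: {2,4} | {0} | {1,3} | {5,6}.
3 and 1 lie in the same block of the stable partition, so they are equivalent — no string distinguishes them.

Yes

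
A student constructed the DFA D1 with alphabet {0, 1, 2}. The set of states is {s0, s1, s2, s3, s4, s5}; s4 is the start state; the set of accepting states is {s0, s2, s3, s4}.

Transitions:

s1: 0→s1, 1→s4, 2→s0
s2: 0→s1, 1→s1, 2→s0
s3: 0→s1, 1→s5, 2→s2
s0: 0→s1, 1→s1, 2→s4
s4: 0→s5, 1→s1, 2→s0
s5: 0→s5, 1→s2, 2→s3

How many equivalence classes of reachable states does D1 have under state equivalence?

Initial partition by acceptance: {s0,s2,s3,s4} | {s1,s5}.
No further refinement is possible. Final partition (2 blocks): {s0,s2,s3,s4} | {s1,s5}.

2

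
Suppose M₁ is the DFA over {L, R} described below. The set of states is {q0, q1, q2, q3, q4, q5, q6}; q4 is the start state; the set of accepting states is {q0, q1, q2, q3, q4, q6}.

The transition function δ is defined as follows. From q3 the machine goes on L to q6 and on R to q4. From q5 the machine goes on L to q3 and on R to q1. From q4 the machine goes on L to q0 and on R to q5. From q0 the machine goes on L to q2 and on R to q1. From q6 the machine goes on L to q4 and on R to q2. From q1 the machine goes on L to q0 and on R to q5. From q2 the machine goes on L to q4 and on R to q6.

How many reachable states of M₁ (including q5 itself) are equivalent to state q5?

Initial partition by acceptance: {q0,q1,q2,q3,q4,q6} | {q5}.
Refine {q0,q1,q2,q3,q4,q6} on symbol R: members go to different blocks, giving {q0,q2,q3,q6} and {q1,q4}.
On input L, block {q0,q2,q3,q6} splits into {q0,q3} and {q2,q6}.
Stable partition: {q0,q3} | {q5} | {q1,q4} | {q2,q6} — 4 equivalence classes.
State q5 belongs to the block {q5}, which has 1 states.

1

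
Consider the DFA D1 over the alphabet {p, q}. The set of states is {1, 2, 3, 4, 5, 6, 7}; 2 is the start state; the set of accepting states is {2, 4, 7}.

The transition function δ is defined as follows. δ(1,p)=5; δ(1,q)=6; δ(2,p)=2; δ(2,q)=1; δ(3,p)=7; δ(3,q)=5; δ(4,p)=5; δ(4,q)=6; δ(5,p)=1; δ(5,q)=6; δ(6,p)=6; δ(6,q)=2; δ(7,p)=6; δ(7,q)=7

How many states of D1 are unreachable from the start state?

3

BFS from 2 reaches {1, 2, 5, 6}; the 3 state(s) 3, 4, 7 are never visited.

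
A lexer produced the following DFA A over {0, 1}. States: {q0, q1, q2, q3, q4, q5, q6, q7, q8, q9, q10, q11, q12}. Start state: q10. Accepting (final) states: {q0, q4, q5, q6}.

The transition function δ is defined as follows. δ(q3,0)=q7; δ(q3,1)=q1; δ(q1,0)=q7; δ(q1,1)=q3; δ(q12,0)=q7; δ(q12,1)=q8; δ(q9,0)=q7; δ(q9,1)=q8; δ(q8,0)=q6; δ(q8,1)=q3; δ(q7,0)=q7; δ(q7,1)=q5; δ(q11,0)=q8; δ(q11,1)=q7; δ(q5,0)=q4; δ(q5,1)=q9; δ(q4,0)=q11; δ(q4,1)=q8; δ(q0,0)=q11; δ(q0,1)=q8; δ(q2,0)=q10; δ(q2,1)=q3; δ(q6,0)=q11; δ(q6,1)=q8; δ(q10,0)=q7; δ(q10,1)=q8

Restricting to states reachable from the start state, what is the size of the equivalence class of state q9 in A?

2

First remove the unreachable states {q0,q2,q12}; 10 states remain.
P0 = {q4,q5,q6} | {q1,q3,q7,q8,q9,q10,q11}.
On input 0, block {q4,q5,q6} splits into {q4,q6} and {q5}.
Refine {q1,q3,q7,q8,q9,q10,q11} on symbol 0: members go to different blocks, giving {q1,q3,q7,q9,q10,q11} and {q8}.
On input 0, block {q1,q3,q7,q9,q10,q11} splits into {q1,q3,q7,q9,q10} and {q11}.
Split {q1,q3,q7,q9,q10} by δ(·,1) → {q1,q3} and {q9,q10} and {q7}.
The partition is now stable with 7 blocks: {q4,q6} | {q1,q3} | {q5} | {q8} | {q11} | {q9,q10} | {q7}.
State q9 belongs to the block {q9,q10}, which has 2 states.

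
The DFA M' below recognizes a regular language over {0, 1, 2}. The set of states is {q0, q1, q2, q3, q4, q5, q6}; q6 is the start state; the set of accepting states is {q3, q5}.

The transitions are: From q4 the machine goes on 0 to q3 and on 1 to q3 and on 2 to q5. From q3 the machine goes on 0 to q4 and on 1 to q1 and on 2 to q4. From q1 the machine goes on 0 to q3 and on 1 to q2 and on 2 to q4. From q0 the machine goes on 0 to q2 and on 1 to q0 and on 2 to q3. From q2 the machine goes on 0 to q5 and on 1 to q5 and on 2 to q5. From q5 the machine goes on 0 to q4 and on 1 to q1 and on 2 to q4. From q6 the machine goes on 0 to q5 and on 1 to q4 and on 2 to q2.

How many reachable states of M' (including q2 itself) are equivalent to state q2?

States {q0} cannot be reached from the start state, so discard them.
P0 = {q3,q5} | {q1,q2,q4,q6}.
On input 1, block {q1,q2,q4,q6} splits into {q1,q6} and {q2,q4}.
The partition is now stable with 3 blocks: {q3,q5} | {q1,q6} | {q2,q4}.
The equivalence class containing q2 is {q2,q4}, of size 2.

2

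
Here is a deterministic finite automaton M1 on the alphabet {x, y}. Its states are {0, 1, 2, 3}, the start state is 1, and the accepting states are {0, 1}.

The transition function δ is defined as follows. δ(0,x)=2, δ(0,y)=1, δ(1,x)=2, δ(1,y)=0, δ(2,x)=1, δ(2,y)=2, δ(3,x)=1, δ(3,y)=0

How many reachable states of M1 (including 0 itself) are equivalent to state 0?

First remove the unreachable states {3}; 3 states remain.
P0 = {0,1} | {2}.
The partition is now stable with 2 blocks: {0,1} | {2}.
The equivalence class containing 0 is {0,1}, of size 2.

2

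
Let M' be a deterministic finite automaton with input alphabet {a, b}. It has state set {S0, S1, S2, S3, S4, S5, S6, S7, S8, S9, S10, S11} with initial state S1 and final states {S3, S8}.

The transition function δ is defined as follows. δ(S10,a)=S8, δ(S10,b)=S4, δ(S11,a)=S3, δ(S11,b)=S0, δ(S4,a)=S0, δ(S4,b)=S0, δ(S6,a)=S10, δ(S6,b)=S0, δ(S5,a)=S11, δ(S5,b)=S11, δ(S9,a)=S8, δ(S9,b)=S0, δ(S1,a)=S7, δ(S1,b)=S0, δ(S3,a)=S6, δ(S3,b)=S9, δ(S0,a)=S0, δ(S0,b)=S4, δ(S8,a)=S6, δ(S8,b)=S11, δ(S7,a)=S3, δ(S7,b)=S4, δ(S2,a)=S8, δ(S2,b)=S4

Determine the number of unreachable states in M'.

Starting at S1 and following transitions, the reachable set is {S0, S1, S3, S4, S6, S7, S8, S9, S10, S11}. That leaves S2, S5 unreachable — 2 in total.

2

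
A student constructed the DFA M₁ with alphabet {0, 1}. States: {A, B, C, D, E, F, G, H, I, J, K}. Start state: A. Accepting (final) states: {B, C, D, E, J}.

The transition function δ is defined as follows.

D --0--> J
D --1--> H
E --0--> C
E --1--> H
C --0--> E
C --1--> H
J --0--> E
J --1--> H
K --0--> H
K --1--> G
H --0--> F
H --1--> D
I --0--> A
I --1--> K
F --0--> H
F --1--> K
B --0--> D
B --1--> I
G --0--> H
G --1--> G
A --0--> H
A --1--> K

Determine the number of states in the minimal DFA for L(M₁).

First remove the unreachable states {B,I}; 9 states remain.
Initial partition by acceptance: {C,D,E,J} | {A,F,G,H,K}.
On input 1, block {A,F,G,H,K} splits into {A,F,G,K} and {H}.
Stable partition: {C,D,E,J} | {A,F,G,K} | {H} — 3 equivalence classes.

3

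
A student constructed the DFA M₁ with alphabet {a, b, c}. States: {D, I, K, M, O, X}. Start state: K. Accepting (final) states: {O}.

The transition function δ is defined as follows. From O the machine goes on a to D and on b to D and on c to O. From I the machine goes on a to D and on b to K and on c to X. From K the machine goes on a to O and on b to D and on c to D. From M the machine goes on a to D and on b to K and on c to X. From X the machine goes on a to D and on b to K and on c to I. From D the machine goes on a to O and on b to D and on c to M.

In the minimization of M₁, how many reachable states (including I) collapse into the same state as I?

3

All states are reachable from the start state.
Initial partition by acceptance: {O} | {D,I,K,M,X}.
On input a, block {D,I,K,M,X} splits into {I,M,X} and {D,K}.
On input c, block {D,K} splits into {D} and {K}.
Stable partition: {O} | {I,M,X} | {D} | {K} — 4 equivalence classes.
The equivalence class containing I is {I,M,X}, of size 3.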